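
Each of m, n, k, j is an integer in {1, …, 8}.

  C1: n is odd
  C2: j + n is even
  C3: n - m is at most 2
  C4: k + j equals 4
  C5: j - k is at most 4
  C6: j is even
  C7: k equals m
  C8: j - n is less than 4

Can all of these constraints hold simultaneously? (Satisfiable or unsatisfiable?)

Constraint 6 makes j even and constraint 1 makes n odd, so j + n must be odd. Constraint 2 says j + n is even — contradiction.

Unsatisfiable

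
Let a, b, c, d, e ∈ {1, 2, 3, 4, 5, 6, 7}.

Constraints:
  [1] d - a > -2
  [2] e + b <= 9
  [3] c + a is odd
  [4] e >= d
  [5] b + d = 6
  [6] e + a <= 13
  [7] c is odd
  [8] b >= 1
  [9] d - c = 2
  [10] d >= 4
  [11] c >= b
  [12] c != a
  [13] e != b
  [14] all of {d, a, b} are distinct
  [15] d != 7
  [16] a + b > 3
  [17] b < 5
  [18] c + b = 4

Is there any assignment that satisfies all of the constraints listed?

Try a = 4, b = 1, c = 3, d = 5, e = 6.
Check constraint 1: d - a = 1; constraint 2: e + b = 7; constraint 5: b + d = 6. The remaining constraints are straightforward to verify.

Satisfiable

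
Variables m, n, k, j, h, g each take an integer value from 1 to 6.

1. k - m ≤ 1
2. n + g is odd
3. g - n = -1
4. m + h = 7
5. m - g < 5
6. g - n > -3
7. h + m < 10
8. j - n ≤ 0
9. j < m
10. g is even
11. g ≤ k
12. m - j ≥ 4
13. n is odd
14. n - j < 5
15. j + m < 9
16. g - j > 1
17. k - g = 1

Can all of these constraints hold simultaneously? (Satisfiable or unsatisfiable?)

The assignment m = 6, n = 5, k = 5, j = 2, h = 1, g = 4 works:
  constraint 1 holds since k - m = -1.
  constraint 3 holds since g - n = -1.
  constraint 4 holds since m + h = 7.
The rest check out directly.

Satisfiable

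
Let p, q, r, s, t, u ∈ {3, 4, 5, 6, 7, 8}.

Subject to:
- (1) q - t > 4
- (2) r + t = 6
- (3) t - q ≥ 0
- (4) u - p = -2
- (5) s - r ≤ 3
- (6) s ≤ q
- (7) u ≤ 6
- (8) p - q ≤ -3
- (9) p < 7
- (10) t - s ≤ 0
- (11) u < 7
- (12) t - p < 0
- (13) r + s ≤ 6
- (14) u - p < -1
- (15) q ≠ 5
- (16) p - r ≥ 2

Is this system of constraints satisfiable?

Unsatisfiable

Constraints 3, 5, 8, 10, and 16 give t − q ≥ 0, q − p ≥ 3, p − r ≥ 2, r − s ≥ -3, s − t ≥ 0.
Adding all 5 inequalities: the left sides telescope to 0, and the right sides sum to 0 + 3 + 2 + (-3) + 0 = 2. So 0 ≥ 2, which is false.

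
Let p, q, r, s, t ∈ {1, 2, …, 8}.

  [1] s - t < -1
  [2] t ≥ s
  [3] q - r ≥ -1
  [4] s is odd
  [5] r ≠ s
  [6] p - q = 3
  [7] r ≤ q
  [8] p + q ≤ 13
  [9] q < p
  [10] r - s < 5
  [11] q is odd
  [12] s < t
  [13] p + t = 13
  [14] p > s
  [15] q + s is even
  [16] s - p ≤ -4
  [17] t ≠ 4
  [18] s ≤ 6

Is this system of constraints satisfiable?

Setting (p, q, r, s, t) = (8, 5, 5, 1, 5) satisfies everything: constraint 1: s - t = -4; constraint 3: q - r = 0; constraint 6: p - q = 3, and the others follow.

Satisfiable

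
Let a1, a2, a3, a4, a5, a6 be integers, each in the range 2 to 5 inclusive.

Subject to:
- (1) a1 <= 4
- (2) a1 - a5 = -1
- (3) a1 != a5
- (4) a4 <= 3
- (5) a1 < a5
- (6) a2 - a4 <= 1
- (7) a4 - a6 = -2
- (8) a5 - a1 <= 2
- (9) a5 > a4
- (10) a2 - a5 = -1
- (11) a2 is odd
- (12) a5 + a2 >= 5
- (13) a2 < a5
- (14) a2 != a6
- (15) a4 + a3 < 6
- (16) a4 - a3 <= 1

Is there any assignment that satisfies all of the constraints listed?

Try a1 = 3, a2 = 3, a3 = 2, a4 = 2, a5 = 4, a6 = 4.
Check constraint 2: a1 - a5 = -1; constraint 6: a2 - a4 = 1; constraint 7: a4 - a6 = -2. The remaining constraints are straightforward to verify.

Satisfiable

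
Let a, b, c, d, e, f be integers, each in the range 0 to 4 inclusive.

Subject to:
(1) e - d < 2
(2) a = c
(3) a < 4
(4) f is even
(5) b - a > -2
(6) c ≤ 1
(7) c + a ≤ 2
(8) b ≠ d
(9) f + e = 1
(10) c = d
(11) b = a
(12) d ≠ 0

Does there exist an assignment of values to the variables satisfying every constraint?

From constraints 2, 10, and 11, b = a = c = d, so b = d. But constraint 8 says b ≠ d. Contradiction.

Unsatisfiable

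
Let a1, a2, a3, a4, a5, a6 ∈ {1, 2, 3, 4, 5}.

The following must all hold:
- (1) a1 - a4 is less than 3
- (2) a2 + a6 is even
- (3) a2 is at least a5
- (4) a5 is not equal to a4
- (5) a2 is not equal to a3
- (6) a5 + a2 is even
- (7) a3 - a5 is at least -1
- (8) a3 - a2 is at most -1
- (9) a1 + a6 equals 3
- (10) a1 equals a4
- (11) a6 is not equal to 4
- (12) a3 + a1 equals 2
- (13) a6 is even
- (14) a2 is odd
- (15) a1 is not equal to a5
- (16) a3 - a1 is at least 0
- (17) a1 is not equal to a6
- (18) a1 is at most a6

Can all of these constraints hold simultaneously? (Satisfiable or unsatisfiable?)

Unsatisfiable

Constraint 14 makes a2 odd and constraint 13 makes a6 even, so a2 + a6 must be odd. Constraint 2 says a2 + a6 is even — contradiction.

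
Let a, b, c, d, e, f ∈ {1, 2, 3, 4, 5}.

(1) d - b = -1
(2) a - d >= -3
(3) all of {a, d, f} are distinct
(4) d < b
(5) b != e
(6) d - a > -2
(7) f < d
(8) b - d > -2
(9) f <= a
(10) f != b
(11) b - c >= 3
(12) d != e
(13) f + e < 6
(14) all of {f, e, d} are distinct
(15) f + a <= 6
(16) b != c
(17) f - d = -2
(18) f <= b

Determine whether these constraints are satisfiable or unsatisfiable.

One satisfying assignment is a = 3, b = 5, c = 1, d = 4, e = 3, f = 2.
For the less obvious constraints — constraint 1: d - b = -1; constraint 2: a - d = -1; constraint 6: d - a = 1 — and the others hold by inspection.

Satisfiable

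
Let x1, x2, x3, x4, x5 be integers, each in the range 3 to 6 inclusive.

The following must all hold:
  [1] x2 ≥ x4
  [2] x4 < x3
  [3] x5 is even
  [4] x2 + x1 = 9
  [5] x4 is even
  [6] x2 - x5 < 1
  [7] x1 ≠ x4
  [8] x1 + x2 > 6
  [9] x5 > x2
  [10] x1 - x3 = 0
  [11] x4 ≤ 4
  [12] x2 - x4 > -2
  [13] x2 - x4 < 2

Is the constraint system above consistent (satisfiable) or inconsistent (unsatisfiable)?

One satisfying assignment is x1 = 5, x2 = 4, x3 = 5, x4 = 4, x5 = 6.
For the less obvious constraints — constraint 4: x2 + x1 = 9; constraint 6: x2 - x5 = -2; constraint 8: x1 + x2 = 9 — and the others hold by inspection.

Satisfiable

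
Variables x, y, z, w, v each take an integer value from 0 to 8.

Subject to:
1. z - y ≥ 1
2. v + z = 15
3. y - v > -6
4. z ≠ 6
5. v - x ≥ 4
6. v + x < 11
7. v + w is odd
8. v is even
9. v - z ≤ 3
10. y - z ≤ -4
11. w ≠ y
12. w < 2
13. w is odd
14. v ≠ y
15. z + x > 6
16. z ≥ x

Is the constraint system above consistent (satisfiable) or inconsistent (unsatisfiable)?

Try x = 2, y = 3, z = 7, w = 1, v = 8.
Check constraint 1: z - y = 4; constraint 2: v + z = 15. The remaining constraints are straightforward to verify.

Satisfiable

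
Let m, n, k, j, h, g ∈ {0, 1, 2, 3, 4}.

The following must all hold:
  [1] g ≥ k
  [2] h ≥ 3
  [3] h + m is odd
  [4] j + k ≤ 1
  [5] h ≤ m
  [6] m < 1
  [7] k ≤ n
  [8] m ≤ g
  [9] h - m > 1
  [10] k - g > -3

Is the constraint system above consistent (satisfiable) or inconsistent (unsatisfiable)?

From constraints 2 and 5: m ≥ h and h ≥ 3, so m ≥ 3. From constraint 6: m ≤ 0. But 0 < 3, so no value of m works.

Unsatisfiable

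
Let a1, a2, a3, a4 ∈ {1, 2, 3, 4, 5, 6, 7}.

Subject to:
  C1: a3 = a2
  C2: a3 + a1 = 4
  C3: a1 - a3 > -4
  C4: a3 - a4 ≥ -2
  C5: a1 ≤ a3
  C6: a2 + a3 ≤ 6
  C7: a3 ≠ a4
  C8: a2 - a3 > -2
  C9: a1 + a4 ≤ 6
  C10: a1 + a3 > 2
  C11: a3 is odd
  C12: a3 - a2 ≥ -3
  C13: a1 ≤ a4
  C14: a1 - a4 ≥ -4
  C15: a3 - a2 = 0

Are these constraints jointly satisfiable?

Satisfiable

One satisfying assignment is a1 = 1, a2 = 3, a3 = 3, a4 = 2.
For the less obvious constraints — constraint 2: a3 + a1 = 4; constraint 3: a1 - a3 = -2 — and the others hold by inspection.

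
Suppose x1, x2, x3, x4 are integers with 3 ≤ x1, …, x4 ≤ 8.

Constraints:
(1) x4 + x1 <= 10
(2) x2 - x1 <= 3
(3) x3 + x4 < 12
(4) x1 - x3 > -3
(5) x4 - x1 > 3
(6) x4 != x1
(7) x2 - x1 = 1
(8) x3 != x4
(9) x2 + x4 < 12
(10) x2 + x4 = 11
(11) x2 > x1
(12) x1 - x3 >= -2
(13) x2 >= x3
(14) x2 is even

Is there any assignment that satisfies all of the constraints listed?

Satisfiable

Setting (x1, x2, x3, x4) = (3, 4, 4, 7) satisfies everything: constraint 1: x4 + x1 = 10; constraint 2: x2 - x1 = 1; constraint 3: x3 + x4 = 11, and the others follow.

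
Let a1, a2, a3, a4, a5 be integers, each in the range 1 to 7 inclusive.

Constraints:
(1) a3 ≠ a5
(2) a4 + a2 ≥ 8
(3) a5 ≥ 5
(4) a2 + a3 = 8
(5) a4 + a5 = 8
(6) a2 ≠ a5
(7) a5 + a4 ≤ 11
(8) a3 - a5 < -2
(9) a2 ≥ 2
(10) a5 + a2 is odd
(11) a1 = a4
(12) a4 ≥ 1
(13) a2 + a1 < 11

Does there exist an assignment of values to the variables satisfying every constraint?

Take a1 = 2, a2 = 7, a3 = 1, a4 = 2, a5 = 6. Then constraint 2: a4 + a2 = 9; constraint 4: a2 + a3 = 8; constraint 5: a4 + a5 = 8, and every other listed constraint is also met.

Satisfiable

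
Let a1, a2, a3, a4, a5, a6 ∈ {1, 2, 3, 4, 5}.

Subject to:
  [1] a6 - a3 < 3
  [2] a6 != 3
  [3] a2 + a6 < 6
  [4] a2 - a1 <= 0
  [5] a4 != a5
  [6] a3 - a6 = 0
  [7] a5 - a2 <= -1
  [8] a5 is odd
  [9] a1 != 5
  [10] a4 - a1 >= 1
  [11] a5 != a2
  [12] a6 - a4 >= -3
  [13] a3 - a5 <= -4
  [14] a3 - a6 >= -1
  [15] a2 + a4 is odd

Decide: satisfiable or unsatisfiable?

Unsatisfiable

Constraints 4, 7, 10, 12, 13, and 14 give a3 − a6 ≥ -1, a6 − a4 ≥ -3, a4 − a1 ≥ 1, a1 − a2 ≥ 0, a2 − a5 ≥ 1, a5 − a3 ≥ 4.
Adding all 6 inequalities: the left sides telescope to 0, and the right sides sum to (-1) + (-3) + 1 + 0 + 1 + 4 = 2. So 0 ≥ 2, which is false.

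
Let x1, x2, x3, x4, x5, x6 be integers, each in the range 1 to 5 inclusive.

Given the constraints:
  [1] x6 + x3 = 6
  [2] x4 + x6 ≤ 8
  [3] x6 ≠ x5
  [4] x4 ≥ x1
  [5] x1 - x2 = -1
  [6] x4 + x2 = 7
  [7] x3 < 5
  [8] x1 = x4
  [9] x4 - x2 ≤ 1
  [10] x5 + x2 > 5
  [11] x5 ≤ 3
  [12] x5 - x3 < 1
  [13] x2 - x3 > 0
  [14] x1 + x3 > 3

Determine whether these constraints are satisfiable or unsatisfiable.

Satisfiable

Try x1 = 3, x2 = 4, x3 = 3, x4 = 3, x5 = 2, x6 = 3.
Check constraint 1: x6 + x3 = 6; constraint 2: x4 + x6 = 6; constraint 5: x1 - x2 = -1. The remaining constraints are straightforward to verify.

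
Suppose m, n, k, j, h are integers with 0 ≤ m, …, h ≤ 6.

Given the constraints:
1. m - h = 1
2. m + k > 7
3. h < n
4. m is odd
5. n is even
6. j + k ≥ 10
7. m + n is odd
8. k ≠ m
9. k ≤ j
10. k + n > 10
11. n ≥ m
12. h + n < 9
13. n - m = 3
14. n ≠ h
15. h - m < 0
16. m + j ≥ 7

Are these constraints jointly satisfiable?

Satisfiable

Setting (m, n, k, j, h) = (3, 6, 5, 6, 2) satisfies everything: constraint 1: m - h = 1; constraint 2: m + k = 8, and the others follow.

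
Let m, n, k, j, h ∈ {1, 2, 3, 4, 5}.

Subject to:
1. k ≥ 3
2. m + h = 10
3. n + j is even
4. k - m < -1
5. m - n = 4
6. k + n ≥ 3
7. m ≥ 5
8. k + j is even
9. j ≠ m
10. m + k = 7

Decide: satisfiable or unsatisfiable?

Unsatisfiable

From constraint 7: m ≥ 5. From constraint 1: k ≥ 3. Hence m + k ≥ 8. But constraint 10 requires m + k = 7, and 7 < 8. Contradiction.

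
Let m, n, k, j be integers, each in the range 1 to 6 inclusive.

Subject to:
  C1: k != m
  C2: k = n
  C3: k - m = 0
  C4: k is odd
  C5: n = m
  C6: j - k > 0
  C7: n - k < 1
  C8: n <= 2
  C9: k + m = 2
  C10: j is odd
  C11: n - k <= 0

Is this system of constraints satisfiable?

Unsatisfiable

From constraints 2 and 5, k = n = m, so k = m. But constraint 1 says k ≠ m. Contradiction.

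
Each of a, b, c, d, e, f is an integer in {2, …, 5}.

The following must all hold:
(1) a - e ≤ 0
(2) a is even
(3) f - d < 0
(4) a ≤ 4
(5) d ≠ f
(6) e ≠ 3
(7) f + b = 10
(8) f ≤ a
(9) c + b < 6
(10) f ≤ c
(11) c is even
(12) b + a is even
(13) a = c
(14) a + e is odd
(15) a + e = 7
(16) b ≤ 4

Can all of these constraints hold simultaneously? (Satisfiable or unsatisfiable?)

Unsatisfiable

From constraints 4 and 8: f ≤ a ≤ 4. From constraint 16: b ≤ 4. Hence f + b ≤ 8. But constraint 7 requires f + b = 10, and 10 > 8. Contradiction.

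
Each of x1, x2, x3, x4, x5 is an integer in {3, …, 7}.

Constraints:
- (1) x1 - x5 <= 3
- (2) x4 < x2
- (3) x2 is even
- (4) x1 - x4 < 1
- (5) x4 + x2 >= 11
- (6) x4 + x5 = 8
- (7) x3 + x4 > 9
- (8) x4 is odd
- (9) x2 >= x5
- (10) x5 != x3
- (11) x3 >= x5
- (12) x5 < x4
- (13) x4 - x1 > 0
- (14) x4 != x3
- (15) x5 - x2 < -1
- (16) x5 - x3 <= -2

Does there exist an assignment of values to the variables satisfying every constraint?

One satisfying assignment is x1 = 3, x2 = 6, x3 = 6, x4 = 5, x5 = 3.
For the less obvious constraints — constraint 1: x1 - x5 = 0; constraint 4: x1 - x4 = -2 — and the others hold by inspection.

Satisfiable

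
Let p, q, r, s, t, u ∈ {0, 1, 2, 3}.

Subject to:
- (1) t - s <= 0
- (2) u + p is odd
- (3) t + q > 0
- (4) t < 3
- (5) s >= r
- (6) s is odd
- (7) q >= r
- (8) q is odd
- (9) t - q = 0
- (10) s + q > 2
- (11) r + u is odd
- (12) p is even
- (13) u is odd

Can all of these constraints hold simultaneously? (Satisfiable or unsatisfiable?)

The assignment p = 0, q = 1, r = 0, s = 3, t = 1, u = 1 works:
  constraint 1 holds since t - s = -2.
  constraint 3 holds since t + q = 2.
  constraint 9 holds since t - q = 0.
The rest check out directly.

Satisfiable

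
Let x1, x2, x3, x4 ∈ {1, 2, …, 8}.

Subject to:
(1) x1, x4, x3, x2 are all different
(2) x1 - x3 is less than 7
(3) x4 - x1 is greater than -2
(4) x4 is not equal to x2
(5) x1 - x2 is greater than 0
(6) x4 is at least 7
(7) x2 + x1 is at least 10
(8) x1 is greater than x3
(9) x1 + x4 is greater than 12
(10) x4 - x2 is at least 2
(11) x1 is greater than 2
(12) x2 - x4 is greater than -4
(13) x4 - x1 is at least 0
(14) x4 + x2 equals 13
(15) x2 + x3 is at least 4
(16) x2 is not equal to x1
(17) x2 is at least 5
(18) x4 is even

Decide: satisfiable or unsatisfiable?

Satisfiable

Setting (x1, x2, x3, x4) = (7, 5, 2, 8) satisfies everything: constraint 2: x1 - x3 = 5; constraint 3: x4 - x1 = 1, and the others follow.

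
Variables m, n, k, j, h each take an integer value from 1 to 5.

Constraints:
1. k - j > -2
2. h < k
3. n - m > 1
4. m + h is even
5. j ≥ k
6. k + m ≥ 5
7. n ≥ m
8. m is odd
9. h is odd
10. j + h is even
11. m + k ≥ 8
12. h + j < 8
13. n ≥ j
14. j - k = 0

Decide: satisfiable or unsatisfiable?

One satisfying assignment is m = 3, n = 5, k = 5, j = 5, h = 1.
For the less obvious constraints — constraint 1: k - j = 0; constraint 3: n - m = 2 — and the others hold by inspection.

Satisfiable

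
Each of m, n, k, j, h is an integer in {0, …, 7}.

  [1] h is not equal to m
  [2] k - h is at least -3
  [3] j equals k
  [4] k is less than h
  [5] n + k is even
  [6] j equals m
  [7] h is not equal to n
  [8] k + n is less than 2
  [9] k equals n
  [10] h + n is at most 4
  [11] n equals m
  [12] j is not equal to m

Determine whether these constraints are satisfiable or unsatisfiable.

From constraints 3, 9, and 11, j = k = n = m, so j = m. But constraint 12 says j ≠ m. Contradiction.

Unsatisfiable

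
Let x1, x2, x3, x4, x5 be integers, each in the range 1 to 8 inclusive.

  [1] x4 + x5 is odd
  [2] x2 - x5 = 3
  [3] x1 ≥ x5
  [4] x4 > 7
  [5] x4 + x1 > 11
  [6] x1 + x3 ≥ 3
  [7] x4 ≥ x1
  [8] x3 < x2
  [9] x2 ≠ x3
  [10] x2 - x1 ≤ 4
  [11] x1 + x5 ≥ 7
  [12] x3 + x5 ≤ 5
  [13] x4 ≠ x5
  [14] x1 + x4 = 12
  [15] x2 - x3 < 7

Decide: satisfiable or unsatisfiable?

Satisfiable

Take x1 = 4, x2 = 6, x3 = 1, x4 = 8, x5 = 3. Then constraint 2: x2 - x5 = 3; constraint 5: x4 + x1 = 12; constraint 6: x1 + x3 = 5, and every other listed constraint is also met.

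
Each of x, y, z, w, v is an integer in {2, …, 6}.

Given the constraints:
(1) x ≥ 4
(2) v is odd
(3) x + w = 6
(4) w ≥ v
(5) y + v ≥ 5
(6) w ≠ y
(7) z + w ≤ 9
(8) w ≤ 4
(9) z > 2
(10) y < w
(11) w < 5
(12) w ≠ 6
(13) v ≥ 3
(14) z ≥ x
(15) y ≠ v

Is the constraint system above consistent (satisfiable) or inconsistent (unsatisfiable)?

From constraint 1: x ≥ 4. From constraints 4 and 13: w ≥ v ≥ 3. Hence x + w ≥ 7. But constraint 3 requires x + w = 6, and 6 < 7. Contradiction.

Unsatisfiable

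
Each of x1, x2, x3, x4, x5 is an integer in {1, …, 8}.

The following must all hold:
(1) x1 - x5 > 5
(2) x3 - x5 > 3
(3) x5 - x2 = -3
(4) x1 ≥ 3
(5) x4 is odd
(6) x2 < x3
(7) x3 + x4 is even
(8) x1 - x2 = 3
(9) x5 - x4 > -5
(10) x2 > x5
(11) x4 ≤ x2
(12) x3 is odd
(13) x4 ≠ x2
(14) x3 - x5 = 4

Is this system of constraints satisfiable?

One satisfying assignment is x1 = 7, x2 = 4, x3 = 5, x4 = 3, x5 = 1.
For the less obvious constraints — constraint 1: x1 - x5 = 6; constraint 2: x3 - x5 = 4; constraint 3: x5 - x2 = -3 — and the others hold by inspection.

Satisfiable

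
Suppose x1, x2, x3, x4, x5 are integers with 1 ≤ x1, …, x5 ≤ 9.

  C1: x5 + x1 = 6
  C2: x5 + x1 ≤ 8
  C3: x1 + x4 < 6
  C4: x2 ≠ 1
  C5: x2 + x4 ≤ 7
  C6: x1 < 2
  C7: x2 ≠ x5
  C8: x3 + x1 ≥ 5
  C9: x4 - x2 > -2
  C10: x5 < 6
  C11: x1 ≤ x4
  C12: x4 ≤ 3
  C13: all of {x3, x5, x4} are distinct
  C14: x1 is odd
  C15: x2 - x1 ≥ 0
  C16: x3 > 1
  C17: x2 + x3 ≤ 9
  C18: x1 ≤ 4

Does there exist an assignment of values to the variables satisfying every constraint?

Satisfiable

Setting (x1, x2, x3, x4, x5) = (1, 2, 6, 2, 5) satisfies everything: constraint 1: x5 + x1 = 6; constraint 2: x5 + x1 = 6; constraint 3: x1 + x4 = 3, and the others follow.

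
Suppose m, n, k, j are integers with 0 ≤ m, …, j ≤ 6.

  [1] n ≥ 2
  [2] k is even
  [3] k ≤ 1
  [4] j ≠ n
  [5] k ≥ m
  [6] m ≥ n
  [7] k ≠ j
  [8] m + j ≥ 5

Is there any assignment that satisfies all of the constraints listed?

Unsatisfiable

From constraints 1 and 6: m ≥ n and n ≥ 2, so m ≥ 2. From constraints 3 and 5: m ≤ k and k ≤ 1, so m ≤ 1. But 1 < 2, so no value of m works.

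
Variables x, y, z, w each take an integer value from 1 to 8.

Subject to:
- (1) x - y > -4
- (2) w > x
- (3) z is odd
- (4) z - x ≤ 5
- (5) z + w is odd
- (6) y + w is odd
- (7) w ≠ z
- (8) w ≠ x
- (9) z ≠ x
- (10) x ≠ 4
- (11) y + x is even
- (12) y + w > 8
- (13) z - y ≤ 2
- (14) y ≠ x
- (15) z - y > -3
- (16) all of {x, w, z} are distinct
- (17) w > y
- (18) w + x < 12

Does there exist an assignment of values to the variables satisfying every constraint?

Satisfiable

Try x = 1, y = 3, z = 3, w = 8.
Check constraint 1: x - y = -2; constraint 4: z - x = 2; constraint 12: y + w = 11. The remaining constraints are straightforward to verify.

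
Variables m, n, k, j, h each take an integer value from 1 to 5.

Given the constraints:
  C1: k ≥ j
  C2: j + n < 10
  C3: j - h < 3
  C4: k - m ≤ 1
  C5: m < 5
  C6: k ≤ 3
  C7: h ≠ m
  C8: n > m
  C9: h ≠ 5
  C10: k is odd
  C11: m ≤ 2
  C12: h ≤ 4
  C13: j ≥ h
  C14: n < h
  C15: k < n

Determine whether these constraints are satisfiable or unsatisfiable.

Constraints 1, 13, 14, and 15 give j ≤ k, k < n, n < h, h ≤ j. Chaining: j ≤ k < n < h ≤ j, which forces j < j — impossible.

Unsatisfiable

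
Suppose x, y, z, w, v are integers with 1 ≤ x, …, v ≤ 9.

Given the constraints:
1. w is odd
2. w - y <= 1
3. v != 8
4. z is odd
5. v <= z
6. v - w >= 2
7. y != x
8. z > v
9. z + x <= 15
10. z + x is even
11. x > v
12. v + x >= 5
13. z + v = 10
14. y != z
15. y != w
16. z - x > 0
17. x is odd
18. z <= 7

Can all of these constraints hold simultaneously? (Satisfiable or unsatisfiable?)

The assignment x = 5, y = 3, z = 7, w = 1, v = 3 works:
  constraint 2 holds since w - y = -2.
  constraint 6 holds since v - w = 2.
The rest check out directly.

Satisfiable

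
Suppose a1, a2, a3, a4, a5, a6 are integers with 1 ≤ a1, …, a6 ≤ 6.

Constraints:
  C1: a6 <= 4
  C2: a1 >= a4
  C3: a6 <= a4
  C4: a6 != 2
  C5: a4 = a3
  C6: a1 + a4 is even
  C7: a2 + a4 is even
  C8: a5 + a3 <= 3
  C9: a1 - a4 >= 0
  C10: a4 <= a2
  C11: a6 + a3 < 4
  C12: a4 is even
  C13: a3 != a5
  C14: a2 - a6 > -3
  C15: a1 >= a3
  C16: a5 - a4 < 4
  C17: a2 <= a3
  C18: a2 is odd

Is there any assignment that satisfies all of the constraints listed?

Constraint 18 makes a2 odd and constraint 12 makes a4 even, so a2 + a4 must be odd. Constraint 7 says a2 + a4 is even — contradiction.

Unsatisfiable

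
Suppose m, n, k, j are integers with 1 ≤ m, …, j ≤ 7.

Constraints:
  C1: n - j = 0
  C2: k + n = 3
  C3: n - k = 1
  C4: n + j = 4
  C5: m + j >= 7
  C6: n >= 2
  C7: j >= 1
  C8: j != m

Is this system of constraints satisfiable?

Satisfiable

Setting (m, n, k, j) = (6, 2, 1, 2) satisfies everything: constraint 1: n - j = 0; constraint 2: k + n = 3; constraint 3: n - k = 1, and the others follow.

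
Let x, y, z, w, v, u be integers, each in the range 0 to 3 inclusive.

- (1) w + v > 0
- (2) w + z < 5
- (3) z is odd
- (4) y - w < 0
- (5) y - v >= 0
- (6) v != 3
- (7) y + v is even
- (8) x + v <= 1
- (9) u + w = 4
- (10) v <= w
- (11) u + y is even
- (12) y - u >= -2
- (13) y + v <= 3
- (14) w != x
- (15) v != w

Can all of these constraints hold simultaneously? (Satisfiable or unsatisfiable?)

Try x = 1, y = 0, z = 1, w = 2, v = 0, u = 2.
Check constraint 1: w + v = 2; constraint 2: w + z = 3; constraint 4: y - w = -2. The remaining constraints are straightforward to verify.

Satisfiable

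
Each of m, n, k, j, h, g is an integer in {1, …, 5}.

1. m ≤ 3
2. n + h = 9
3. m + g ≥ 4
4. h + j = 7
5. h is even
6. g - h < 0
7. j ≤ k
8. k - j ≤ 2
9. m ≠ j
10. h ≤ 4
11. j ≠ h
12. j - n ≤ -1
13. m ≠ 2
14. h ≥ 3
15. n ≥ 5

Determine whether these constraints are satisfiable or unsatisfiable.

The assignment m = 1, n = 5, k = 3, j = 3, h = 4, g = 3 works:
  constraint 2 holds since n + h = 9.
  constraint 3 holds since m + g = 4.
  constraint 4 holds since h + j = 7.
The rest check out directly.

Satisfiable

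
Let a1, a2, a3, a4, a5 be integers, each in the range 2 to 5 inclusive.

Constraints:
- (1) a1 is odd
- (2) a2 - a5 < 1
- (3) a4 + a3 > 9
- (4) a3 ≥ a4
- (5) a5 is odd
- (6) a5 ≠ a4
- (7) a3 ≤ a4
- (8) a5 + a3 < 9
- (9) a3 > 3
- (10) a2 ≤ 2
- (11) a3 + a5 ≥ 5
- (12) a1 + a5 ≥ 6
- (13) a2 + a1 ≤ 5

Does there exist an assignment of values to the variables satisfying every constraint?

Satisfiable

The assignment a1 = 3, a2 = 2, a3 = 5, a4 = 5, a5 = 3 works:
  constraint 2 holds since a2 - a5 = -1.
  constraint 3 holds since a4 + a3 = 10.
  constraint 8 holds since a5 + a3 = 8.
The rest check out directly.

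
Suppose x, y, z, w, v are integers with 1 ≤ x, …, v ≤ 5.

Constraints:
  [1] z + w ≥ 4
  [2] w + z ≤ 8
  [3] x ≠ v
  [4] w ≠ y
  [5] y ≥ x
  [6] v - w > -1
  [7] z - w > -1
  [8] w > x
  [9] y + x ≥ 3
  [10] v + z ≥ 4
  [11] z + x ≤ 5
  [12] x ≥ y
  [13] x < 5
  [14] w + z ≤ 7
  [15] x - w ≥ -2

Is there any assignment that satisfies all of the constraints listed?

The assignment x = 2, y = 2, z = 3, w = 3, v = 4 works:
  constraint 1 holds since z + w = 6.
  constraint 2 holds since w + z = 6.
The rest check out directly.

Satisfiable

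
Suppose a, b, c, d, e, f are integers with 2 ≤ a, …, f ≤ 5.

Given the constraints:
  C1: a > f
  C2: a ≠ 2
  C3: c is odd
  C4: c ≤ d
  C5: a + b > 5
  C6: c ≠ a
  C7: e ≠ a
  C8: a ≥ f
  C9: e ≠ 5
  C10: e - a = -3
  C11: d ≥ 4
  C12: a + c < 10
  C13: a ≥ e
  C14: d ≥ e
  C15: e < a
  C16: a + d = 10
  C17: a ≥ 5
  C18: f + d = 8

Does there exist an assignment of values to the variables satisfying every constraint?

Satisfiable

Try a = 5, b = 3, c = 3, d = 5, e = 2, f = 3.
Check constraint 5: a + b = 8; constraint 10: e - a = -3. The remaining constraints are straightforward to verify.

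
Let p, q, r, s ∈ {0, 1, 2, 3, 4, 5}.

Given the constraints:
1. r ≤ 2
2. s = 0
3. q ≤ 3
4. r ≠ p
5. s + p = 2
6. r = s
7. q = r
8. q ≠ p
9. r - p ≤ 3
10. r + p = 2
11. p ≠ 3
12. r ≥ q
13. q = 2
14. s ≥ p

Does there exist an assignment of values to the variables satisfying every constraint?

Constraint 13 fixes q = 2 and constraint 2 fixes s = 0. Constraints 6 and 7 give q = r = s, so q = s. But 2 ≠ 0 — contradiction.

Unsatisfiable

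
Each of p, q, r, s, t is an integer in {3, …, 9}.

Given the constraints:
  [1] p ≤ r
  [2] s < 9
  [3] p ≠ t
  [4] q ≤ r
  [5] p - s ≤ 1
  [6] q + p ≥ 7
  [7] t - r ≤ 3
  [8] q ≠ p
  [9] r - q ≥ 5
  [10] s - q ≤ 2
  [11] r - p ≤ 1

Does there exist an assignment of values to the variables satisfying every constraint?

Constraints 5, 9, 10, and 11 give q − s ≥ -2, s − p ≥ -1, p − r ≥ -1, r − q ≥ 5.
Adding all 4 inequalities: the left sides telescope to 0, and the right sides sum to (-2) + (-1) + (-1) + 5 = 1. So 0 ≥ 1, which is false.

Unsatisfiable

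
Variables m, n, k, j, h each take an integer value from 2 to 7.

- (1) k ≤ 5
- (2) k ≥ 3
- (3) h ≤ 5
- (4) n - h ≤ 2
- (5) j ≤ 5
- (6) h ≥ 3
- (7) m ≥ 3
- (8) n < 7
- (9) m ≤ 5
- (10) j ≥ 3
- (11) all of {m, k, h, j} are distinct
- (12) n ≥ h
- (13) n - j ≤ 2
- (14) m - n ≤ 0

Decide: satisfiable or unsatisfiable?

Unsatisfiable

Constraints 1, 2, 3, 5, 6, 7, 9, and 10 confine each of m, k, h, j to the 3 values {3, …, 5}.
Constraint 11 requires all 4 of them to be distinct, but only 3 values are available — impossible by the pigeonhole principle.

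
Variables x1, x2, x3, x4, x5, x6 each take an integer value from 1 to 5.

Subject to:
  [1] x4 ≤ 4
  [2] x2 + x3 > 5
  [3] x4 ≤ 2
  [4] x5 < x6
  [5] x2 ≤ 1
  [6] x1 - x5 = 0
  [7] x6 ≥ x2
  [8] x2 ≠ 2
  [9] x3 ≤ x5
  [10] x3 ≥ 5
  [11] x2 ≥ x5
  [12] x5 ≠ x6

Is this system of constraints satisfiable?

From constraints 9 and 10: x5 ≥ x3 and x3 ≥ 5, so x5 ≥ 5. From constraints 5 and 11: x5 ≤ x2 and x2 ≤ 1, so x5 ≤ 1. But 1 < 5, so no value of x5 works.

Unsatisfiable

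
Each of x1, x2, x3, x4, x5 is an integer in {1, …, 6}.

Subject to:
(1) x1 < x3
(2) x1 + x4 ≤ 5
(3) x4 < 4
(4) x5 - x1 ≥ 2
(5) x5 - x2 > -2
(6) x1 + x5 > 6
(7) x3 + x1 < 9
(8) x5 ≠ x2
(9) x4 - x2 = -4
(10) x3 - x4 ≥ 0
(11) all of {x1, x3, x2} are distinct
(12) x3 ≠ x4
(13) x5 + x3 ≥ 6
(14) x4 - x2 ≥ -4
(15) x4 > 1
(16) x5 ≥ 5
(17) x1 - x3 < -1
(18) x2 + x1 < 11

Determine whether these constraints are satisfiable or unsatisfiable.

Try x1 = 2, x2 = 6, x3 = 4, x4 = 2, x5 = 5.
Check constraint 2: x1 + x4 = 4; constraint 4: x5 - x1 = 3; constraint 5: x5 - x2 = -1. The remaining constraints are straightforward to verify.

Satisfiable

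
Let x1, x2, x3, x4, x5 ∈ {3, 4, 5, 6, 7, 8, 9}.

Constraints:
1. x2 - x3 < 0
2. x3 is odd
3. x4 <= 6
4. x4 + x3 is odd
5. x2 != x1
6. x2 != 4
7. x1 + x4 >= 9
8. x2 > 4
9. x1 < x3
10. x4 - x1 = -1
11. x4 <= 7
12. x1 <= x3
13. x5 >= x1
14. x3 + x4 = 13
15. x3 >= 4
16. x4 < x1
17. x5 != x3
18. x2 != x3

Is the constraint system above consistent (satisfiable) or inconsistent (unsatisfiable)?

The assignment x1 = 5, x2 = 6, x3 = 9, x4 = 4, x5 = 7 works:
  constraint 1 holds since x2 - x3 = -3.
  constraint 7 holds since x1 + x4 = 9.
The rest check out directly.

Satisfiable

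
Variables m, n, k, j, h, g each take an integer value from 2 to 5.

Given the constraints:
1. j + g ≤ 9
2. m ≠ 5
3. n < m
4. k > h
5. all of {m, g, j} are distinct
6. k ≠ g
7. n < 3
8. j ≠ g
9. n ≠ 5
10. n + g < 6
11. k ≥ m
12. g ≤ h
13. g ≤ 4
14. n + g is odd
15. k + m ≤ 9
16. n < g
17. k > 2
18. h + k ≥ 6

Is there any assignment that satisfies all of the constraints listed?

Satisfiable

One satisfying assignment is m = 4, n = 2, k = 5, j = 5, h = 4, g = 3.
For the less obvious constraints — constraint 1: j + g = 8; constraint 10: n + g = 5; constraint 15: k + m = 9 — and the others hold by inspection.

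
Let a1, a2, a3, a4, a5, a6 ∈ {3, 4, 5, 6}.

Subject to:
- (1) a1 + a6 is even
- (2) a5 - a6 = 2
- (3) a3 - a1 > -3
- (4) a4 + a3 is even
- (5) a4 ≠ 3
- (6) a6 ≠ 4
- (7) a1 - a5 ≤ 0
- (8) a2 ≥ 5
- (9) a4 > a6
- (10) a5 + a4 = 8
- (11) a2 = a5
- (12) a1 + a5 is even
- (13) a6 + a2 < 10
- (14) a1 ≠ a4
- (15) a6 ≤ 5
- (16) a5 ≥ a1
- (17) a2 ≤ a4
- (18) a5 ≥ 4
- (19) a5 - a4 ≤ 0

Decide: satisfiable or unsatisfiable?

From constraint 18: a5 ≥ 4. From constraints 8 and 17: a4 ≥ a2 ≥ 5. Hence a5 + a4 ≥ 9. But constraint 10 requires a5 + a4 = 8, and 8 < 9. Contradiction.

Unsatisfiable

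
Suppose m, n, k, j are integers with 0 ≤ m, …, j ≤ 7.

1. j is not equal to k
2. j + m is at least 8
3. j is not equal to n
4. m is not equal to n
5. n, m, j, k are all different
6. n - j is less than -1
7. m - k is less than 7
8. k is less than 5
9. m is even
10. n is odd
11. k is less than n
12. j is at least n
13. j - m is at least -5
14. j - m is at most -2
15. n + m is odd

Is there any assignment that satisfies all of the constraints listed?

The assignment m = 6, n = 1, k = 0, j = 4 works:
  constraint 2 holds since j + m = 10.
  constraint 6 holds since n - j = -3.
The rest check out directly.

Satisfiable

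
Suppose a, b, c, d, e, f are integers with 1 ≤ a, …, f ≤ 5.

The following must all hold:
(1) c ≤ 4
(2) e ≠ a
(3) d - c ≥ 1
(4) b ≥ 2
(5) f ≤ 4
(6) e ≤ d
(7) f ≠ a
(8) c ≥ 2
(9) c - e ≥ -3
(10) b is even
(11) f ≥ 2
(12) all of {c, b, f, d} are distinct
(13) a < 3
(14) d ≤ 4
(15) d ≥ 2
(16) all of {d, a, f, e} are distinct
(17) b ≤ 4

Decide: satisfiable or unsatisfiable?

Unsatisfiable

Constraints 1, 4, 5, 8, 11, 14, 15, and 17 confine each of c, b, f, d to the 3 values {2, …, 4}.
Constraint 12 requires all 4 of them to be distinct, but only 3 values are available — impossible by the pigeonhole principle.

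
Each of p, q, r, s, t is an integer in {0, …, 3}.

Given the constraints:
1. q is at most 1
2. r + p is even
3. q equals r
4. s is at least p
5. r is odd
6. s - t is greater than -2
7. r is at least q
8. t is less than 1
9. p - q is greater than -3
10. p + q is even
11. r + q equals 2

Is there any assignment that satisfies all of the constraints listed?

Setting (p, q, r, s, t) = (1, 1, 1, 1, 0) satisfies everything: constraint 6: s - t = 1; constraint 9: p - q = 0, and the others follow.

Satisfiable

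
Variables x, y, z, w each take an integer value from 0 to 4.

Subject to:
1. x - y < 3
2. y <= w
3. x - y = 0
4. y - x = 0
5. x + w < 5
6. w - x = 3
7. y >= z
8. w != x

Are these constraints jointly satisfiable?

Satisfiable

Setting (x, y, z, w) = (0, 0, 0, 3) satisfies everything: constraint 1: x - y = 0; constraint 3: x - y = 0; constraint 4: y - x = 0, and the others follow.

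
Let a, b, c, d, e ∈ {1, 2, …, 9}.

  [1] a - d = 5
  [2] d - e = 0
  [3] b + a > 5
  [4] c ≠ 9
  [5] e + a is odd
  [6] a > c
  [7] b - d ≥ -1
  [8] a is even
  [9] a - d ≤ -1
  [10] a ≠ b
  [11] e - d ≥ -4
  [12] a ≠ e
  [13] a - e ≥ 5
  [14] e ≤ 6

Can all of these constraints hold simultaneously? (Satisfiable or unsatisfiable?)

Unsatisfiable

Constraints 9, 11, and 13 give e − d ≥ -4, d − a ≥ 1, a − e ≥ 5.
Adding all 3 inequalities: the left sides telescope to 0, and the right sides sum to (-4) + 1 + 5 = 2. So 0 ≥ 2, which is false.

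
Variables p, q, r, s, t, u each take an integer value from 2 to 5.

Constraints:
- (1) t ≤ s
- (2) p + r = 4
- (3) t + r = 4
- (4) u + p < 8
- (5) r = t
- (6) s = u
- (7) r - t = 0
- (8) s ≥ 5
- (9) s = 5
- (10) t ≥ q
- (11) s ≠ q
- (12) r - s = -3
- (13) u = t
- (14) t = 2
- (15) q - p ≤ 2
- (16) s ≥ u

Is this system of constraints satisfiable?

Unsatisfiable

Constraint 9 fixes s = 5 and constraint 14 fixes t = 2. Constraints 6 and 13 give s = u = t, so s = t. But 5 ≠ 2 — contradiction.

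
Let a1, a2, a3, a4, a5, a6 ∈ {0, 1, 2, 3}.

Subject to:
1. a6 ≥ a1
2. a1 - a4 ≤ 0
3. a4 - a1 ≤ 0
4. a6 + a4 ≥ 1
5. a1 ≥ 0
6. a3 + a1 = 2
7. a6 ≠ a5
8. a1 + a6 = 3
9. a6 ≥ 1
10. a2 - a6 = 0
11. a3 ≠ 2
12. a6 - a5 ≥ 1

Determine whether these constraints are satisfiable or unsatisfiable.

Try a1 = 1, a2 = 2, a3 = 1, a4 = 1, a5 = 0, a6 = 2.
Check constraint 2: a1 - a4 = 0; constraint 3: a4 - a1 = 0. The remaining constraints are straightforward to verify.

Satisfiable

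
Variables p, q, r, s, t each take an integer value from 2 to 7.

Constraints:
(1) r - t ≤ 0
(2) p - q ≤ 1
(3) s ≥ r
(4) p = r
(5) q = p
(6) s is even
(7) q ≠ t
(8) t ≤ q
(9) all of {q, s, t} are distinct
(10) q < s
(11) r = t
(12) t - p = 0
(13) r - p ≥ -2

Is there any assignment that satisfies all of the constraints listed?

From constraints 4, 5, and 11, q = p = r = t, so q = t. But constraint 7 says q ≠ t. Contradiction.

Unsatisfiable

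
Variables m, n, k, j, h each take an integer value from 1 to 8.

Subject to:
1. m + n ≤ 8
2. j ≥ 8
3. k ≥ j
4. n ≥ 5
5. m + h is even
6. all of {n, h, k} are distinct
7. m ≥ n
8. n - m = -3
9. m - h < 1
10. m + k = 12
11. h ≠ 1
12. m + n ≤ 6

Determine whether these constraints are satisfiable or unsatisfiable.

Unsatisfiable

From constraints 4 and 7: m ≥ n ≥ 5. From constraints 2 and 3: k ≥ j ≥ 8. Hence m + k ≥ 13. But constraint 10 requires m + k = 12, and 12 < 13. Contradiction.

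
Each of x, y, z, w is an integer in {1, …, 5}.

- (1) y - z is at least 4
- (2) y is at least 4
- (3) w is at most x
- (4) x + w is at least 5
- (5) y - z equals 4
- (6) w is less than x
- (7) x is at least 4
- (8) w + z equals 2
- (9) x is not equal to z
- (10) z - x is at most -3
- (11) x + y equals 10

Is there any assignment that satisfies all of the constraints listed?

The assignment x = 5, y = 5, z = 1, w = 1 works:
  constraint 1 holds since y - z = 4.
  constraint 4 holds since x + w = 6.
  constraint 5 holds since y - z = 4.
The rest check out directly.

Satisfiable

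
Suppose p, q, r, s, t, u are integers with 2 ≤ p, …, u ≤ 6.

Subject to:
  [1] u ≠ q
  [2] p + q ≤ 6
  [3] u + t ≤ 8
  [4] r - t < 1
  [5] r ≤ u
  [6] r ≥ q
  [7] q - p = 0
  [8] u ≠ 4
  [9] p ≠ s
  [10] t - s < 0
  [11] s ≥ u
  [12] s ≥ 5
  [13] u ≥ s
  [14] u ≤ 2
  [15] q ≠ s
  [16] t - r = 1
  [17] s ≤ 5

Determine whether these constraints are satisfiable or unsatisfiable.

From constraints 12 and 13: u ≥ s and s ≥ 5, so u ≥ 5. From constraint 14: u ≤ 2. But 2 < 5, so no value of u works.

Unsatisfiable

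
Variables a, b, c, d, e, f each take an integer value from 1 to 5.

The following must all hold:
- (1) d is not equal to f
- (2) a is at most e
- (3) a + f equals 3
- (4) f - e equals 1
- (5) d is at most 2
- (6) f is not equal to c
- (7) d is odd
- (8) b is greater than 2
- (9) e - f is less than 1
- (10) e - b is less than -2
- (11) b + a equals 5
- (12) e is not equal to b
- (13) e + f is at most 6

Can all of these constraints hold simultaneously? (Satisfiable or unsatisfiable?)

Satisfiable

The assignment a = 1, b = 4, c = 4, d = 1, e = 1, f = 2 works:
  constraint 3 holds since a + f = 3.
  constraint 4 holds since f - e = 1.
  constraint 9 holds since e - f = -1.
The rest check out directly.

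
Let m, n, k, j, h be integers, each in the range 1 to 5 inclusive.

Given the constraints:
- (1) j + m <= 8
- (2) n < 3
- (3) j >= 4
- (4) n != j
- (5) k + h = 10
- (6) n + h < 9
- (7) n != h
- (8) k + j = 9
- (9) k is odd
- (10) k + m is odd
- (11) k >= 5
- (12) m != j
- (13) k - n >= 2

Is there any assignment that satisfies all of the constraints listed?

Satisfiable

The assignment m = 2, n = 1, k = 5, j = 4, h = 5 works:
  constraint 1 holds since j + m = 6.
  constraint 5 holds since k + h = 10.
  constraint 6 holds since n + h = 6.
The rest check out directly.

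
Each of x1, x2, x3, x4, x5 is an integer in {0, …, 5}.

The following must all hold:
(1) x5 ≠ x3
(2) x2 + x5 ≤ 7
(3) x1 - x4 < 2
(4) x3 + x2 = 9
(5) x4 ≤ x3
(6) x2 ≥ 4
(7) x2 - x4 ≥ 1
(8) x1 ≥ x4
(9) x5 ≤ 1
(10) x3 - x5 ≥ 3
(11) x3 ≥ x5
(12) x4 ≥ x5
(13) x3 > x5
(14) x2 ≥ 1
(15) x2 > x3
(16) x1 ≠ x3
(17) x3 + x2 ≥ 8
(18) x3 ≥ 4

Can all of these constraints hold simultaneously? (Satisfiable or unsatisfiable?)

Satisfiable

Setting (x1, x2, x3, x4, x5) = (2, 5, 4, 1, 0) satisfies everything: constraint 2: x2 + x5 = 5; constraint 3: x1 - x4 = 1; constraint 4: x3 + x2 = 9, and the others follow.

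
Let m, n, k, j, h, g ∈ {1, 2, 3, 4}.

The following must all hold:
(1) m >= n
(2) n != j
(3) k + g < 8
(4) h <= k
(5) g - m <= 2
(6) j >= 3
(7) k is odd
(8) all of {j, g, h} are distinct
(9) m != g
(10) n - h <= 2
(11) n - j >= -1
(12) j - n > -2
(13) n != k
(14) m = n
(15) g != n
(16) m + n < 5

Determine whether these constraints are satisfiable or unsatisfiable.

Try m = 2, n = 2, k = 3, j = 3, h = 2, g = 4.
Check constraint 3: k + g = 7; constraint 5: g - m = 2. The remaining constraints are straightforward to verify.

Satisfiable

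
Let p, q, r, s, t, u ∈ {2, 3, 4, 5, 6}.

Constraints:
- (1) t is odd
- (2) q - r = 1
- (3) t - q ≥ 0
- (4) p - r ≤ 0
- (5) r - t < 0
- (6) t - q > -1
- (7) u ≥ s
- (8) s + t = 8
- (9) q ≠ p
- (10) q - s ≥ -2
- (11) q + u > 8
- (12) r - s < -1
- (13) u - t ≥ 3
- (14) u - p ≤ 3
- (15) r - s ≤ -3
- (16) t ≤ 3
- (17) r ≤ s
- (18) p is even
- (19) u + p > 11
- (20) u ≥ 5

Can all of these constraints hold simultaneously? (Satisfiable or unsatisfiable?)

Unsatisfiable

Constraints 3, 4, 10, 13, 14, and 15 give t − q ≥ 0, q − s ≥ -2, s − r ≥ 3, r − p ≥ 0, p − u ≥ -3, u − t ≥ 3.
Adding all 6 inequalities: the left sides telescope to 0, and the right sides sum to 0 + (-2) + 3 + 0 + (-3) + 3 = 1. So 0 ≥ 1, which is false.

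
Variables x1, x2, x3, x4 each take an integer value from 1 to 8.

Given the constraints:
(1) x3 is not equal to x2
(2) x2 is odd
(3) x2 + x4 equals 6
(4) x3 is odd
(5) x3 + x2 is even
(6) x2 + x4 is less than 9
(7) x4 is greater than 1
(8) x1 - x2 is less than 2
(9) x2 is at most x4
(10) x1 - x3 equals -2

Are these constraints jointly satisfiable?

Satisfiable

Try x1 = 3, x2 = 3, x3 = 5, x4 = 3.
Check constraint 3: x2 + x4 = 6; constraint 6: x2 + x4 = 6. The remaining constraints are straightforward to verify.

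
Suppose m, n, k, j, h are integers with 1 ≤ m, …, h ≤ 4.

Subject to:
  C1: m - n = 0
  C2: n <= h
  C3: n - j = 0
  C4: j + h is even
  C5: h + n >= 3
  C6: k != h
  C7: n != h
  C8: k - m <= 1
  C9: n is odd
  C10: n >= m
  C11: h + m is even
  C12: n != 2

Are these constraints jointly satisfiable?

Satisfiable

One satisfying assignment is m = 1, n = 1, k = 2, j = 1, h = 3.
For the less obvious constraints — constraint 1: m - n = 0; constraint 3: n - j = 0; constraint 5: h + n = 4 — and the others hold by inspection.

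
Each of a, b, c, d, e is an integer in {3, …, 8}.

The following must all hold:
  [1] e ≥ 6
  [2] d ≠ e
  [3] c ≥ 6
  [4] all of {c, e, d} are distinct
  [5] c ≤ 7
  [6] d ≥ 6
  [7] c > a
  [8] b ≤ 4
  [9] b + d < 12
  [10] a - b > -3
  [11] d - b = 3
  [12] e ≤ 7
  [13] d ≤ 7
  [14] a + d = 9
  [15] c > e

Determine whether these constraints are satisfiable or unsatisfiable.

Constraints 1, 3, 5, 6, 12, and 13 confine each of c, e, d to the 2 values {6, 7}.
Constraint 4 requires all 3 of them to be distinct, but only 2 values are available — impossible by the pigeonhole principle.

Unsatisfiable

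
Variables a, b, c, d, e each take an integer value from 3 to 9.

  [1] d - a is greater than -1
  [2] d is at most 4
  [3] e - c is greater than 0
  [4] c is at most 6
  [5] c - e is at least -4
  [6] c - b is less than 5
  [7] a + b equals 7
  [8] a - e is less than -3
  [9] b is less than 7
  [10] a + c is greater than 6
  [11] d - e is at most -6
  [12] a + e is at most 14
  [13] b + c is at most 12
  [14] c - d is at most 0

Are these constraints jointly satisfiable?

Unsatisfiable

Constraints 5, 11, and 14 give d − c ≥ 0, c − e ≥ -4, e − d ≥ 6.
Adding all 3 inequalities: the left sides telescope to 0, and the right sides sum to 0 + (-4) + 6 = 2. So 0 ≥ 2, which is false.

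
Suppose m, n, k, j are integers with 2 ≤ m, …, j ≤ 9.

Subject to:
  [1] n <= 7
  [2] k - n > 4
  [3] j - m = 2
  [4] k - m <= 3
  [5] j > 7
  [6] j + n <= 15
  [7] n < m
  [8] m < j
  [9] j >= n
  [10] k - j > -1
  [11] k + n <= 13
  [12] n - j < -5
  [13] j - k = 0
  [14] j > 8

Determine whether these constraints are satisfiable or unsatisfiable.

Satisfiable

One satisfying assignment is m = 7, n = 3, k = 9, j = 9.
For the less obvious constraints — constraint 2: k - n = 6; constraint 3: j - m = 2 — and the others hold by inspection.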